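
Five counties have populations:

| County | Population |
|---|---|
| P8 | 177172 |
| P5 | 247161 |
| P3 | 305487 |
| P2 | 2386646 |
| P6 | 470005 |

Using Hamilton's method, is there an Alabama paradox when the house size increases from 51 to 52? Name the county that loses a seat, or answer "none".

At 51 seats: P8 3, P5 3, P3 4, P2 34, P6 7.
At 52 seats: P8 2, P5 4, P3 4, P2 35, P6 7.
P8 drops from 3 to 2.

P8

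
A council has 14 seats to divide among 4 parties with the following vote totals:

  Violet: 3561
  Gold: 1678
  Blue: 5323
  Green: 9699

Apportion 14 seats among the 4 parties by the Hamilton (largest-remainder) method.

Violet=2, Gold=1, Blue=4, Green=7

Standard divisor: 20261 ÷ 14 ≈ 1447.214.
Standard quotas: Violet 2.4606, Gold 1.1595, Blue 3.6781, Green 6.7018.
Lower quotas: Violet 2, Gold 1, Blue 3, Green 6 (sum 12, leaving 2 seats).
Remainders in descending order: Green 0.7018, Blue 0.6781, Violet 0.4606, Gold 0.1595.
The surplus seats go to Green, Blue.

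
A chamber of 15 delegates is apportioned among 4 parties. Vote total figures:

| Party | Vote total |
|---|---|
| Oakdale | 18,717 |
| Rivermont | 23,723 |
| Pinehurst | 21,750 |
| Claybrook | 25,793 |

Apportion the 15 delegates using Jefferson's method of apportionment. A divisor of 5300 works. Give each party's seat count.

Oakdale 3, Rivermont 4, Pinehurst 4, Claybrook 4

With modified divisor 5300: modified quotas Oakdale 3.532, Rivermont 4.476, Pinehurst 4.104, Claybrook 4.867.
Rounding down: Oakdale 3, Rivermont 4, Pinehurst 4, Claybrook 4 (total 15).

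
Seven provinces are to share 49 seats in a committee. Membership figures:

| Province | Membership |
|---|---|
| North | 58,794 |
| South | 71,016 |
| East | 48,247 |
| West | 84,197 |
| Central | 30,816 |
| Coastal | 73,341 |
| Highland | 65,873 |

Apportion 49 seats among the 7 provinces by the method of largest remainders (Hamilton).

The standard divisor is 432284/49 ≈ 8822.122.
Standard quotas: North 6.6644, South 8.0498, East 5.4689, West 9.5438, Central 3.4930, Coastal 8.3133, Highland 7.4668.
Lower quotas: North 6, South 8, East 5, West 9, Central 3, Coastal 8, Highland 7 (sum 46, leaving 3 seats).
Remainders in descending order: North 0.6644, West 0.5438, Central 0.4930, East 0.4689, Highland 0.4668, Coastal 0.3133, South 0.0498.
Largest remainders: North, West, Central receive the extra seats.

North=7; South=8; East=5; West=10; Central=4; Coastal=8; Highland=7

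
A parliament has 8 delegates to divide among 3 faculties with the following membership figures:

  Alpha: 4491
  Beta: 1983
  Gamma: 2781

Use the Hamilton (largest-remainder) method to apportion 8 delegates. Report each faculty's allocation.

The standard divisor is 9255/8 ≈ 1156.875.
Standard quotas: Alpha 3.882, Beta 1.714, Gamma 2.404.
Lower quotas: Alpha 3, Beta 1, Gamma 2 (sum 6, leaving 2 seats).
Remainders in descending order: Alpha 0.882, Beta 0.714, Gamma 0.404.
The surplus seats go to Alpha, Beta.

Alpha 4, Beta 2, Gamma 2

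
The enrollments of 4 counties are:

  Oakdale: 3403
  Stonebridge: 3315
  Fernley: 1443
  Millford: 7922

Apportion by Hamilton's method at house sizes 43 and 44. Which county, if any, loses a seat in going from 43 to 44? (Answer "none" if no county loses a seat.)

At 43 seats: Oakdale 9, Stonebridge 9, Fernley 4, Millford 21.
At 44 seats: Oakdale 9, Stonebridge 9, Fernley 4, Millford 22.
No county's allocation decreased.

none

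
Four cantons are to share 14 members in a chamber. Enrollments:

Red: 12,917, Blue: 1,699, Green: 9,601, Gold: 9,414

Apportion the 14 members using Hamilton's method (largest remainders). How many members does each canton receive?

Standard divisor: 33631 ÷ 14 ≈ 2402.214.
Standard quotas: Red 5.3771, Blue 0.7073, Green 3.9967, Gold 3.9189.
Lower quotas: Red 5, Blue 0, Green 3, Gold 3 (sum 11, leaving 3 seats).
Remainders in descending order: Green 0.9967, Gold 0.9189, Blue 0.7073, Red 0.3771.
The surplus seats go to Green, Gold, Blue.

Red 5, Blue 1, Green 4, Gold 4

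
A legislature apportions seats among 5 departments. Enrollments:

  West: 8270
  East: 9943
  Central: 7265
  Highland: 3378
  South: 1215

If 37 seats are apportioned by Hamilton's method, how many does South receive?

Standard divisor: 30071 ÷ 37 ≈ 812.73.
Standard quotas: West 10.1756, East 12.2341, Central 8.9390, Highland 4.1564, South 1.4950.
Lower quotas: West 10, East 12, Central 8, Highland 4, South 1 (sum 35, leaving 2 seats).
Remainders in descending order: Central 0.9390, South 0.4950, East 0.2341, West 0.1756, Highland 0.1564.
The surplus seats go to Central, South.
South receives 2.

2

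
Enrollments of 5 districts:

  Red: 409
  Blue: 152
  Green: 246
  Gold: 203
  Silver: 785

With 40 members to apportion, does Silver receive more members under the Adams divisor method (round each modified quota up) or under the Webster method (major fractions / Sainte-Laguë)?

Adams: Red 9, Blue 4, Green 6, Gold 5, Silver 16.
Webster: Red 9, Blue 3, Green 5, Gold 5, Silver 18.
Silver gets 16 under Adams and 18 under Webster.

Webster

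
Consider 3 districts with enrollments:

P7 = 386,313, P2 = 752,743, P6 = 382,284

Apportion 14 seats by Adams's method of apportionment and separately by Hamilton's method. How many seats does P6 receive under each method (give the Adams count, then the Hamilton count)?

4 and 3

Adams: P7 4, P2 6, P6 4.
Hamilton: P7 4, P2 7, P6 3.
P6 gets 4 under Adams and 3 under Hamilton.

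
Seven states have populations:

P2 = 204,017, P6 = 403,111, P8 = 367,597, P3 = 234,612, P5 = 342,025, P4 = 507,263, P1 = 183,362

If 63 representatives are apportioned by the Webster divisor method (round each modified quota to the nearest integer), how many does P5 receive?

10

Standard divisor 2241987/63 ≈ 35587.095; standard quotas: P2 5.733, P6 11.327, P8 10.330, P3 6.593, P5 9.611, P4 14.254, P1 5.152.
Rounding to the nearest integer gives P2 6, P6 11, P8 10, P3 7, P5 10, P4 14, P1 5 — total 63, matching the house size, so no adjustment is needed.
P5 receives 10.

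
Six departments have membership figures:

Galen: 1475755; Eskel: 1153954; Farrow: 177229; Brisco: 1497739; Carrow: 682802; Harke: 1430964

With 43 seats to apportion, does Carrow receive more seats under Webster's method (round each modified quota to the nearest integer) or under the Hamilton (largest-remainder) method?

Webster: Galen 10, Eskel 8, Farrow 1, Brisco 10, Carrow 5, Harke 9.
Hamilton: Galen 10, Eskel 8, Farrow 1, Brisco 10, Carrow 4, Harke 10.
Carrow gets 5 under Webster and 4 under Hamilton.

Webster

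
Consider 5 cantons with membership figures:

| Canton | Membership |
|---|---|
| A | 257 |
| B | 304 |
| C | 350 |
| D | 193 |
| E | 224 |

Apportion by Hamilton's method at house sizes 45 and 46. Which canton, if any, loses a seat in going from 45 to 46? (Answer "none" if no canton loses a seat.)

At 45 seats: A 9, B 10, C 12, D 6, E 8.
At 46 seats: A 9, B 10, C 12, D 7, E 8.
No canton's allocation decreased.

none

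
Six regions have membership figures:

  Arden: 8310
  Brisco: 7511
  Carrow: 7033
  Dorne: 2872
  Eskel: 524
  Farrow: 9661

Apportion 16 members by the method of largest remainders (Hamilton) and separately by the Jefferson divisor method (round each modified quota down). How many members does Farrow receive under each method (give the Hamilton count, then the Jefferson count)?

4 and 5

Hamilton: Arden 4, Brisco 4, Carrow 3, Dorne 1, Eskel 0, Farrow 4.
Jefferson: Arden 4, Brisco 3, Carrow 3, Dorne 1, Eskel 0, Farrow 5.
Farrow gets 4 under Hamilton and 5 under Jefferson.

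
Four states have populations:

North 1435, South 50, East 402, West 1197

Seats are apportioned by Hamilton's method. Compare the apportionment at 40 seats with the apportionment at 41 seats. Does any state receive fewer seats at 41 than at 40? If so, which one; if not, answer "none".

none

At 40 seats: North 19, South 1, East 5, West 15.
At 41 seats: North 19, South 1, East 5, West 16.
No state's allocation decreased.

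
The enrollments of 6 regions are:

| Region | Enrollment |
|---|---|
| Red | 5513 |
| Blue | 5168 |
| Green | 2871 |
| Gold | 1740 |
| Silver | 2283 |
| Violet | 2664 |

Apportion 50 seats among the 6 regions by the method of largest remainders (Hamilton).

Standard divisor: 20239 ÷ 50 ≈ 404.78.
Standard quotas: Red 13.6197, Blue 12.7674, Green 7.0927, Gold 4.2986, Silver 5.6401, Violet 6.5814.
Lower quotas: Red 13, Blue 12, Green 7, Gold 4, Silver 5, Violet 6 (sum 47, leaving 3 seats).
Remainders in descending order: Blue 0.7674, Silver 0.6401, Red 0.6197, Violet 0.5814, Gold 0.2986, Green 0.0927.
The surplus seats go to Blue, Silver, Red.

Red: 14, Blue: 13, Green: 7, Gold: 4, Silver: 6, Violet: 6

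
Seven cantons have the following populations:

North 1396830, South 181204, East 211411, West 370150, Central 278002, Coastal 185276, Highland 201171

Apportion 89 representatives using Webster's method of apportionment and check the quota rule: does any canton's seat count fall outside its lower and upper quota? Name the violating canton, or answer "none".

North

Standard quotas: North 44.021, South 5.711, East 6.663, West 11.665, Central 8.761, Coastal 5.839, Highland 6.340.
Webster allocation: North 43, South 6, East 7, West 12, Central 9, Coastal 6, Highland 6.
North has quota 44.021 (lower 44, upper 45) but receives 43 — outside the quota interval.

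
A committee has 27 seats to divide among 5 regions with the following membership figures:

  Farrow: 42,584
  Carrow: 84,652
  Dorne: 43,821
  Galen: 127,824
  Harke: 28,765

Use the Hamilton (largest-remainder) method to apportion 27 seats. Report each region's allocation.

Farrow: 3, Carrow: 7, Dorne: 4, Galen: 11, Harke: 2

Total 327646; standard divisor 327646/27 ≈ 12135.037.
Standard quotas: Farrow 3.5092, Carrow 6.9758, Dorne 3.6111, Galen 10.5335, Harke 2.3704.
Lower quotas: Farrow 3, Carrow 6, Dorne 3, Galen 10, Harke 2 (sum 24, leaving 3 seats).
Remainders in descending order: Carrow 0.9758, Dorne 0.6111, Galen 0.5335, Farrow 0.5092, Harke 0.3704.
Largest remainders: Carrow, Dorne, Galen receive the extra seats.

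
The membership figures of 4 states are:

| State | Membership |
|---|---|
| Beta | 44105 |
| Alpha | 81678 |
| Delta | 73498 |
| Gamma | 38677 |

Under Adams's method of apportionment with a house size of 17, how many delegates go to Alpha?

6

Standard divisor 237958/17 ≈ 13997.529; standard quotas: Beta 3.151, Alpha 5.835, Delta 5.251, Gamma 2.763.
Rounding up gives 4, 6, 6, 3 = 19 seats, so the divisor must be adjusted.
With modified divisor 15500: modified quotas Beta 2.845, Alpha 5.270, Delta 4.742, Gamma 2.495.
Rounding up: Beta 3, Alpha 6, Delta 5, Gamma 3 (total 17).
Alpha receives 6.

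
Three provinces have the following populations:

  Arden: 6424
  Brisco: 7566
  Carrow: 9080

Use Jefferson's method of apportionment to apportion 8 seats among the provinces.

Standard divisor 23070/8 ≈ 2883.75; standard quotas: Arden 2.228, Brisco 2.624, Carrow 3.149.
Rounding down gives 2, 2, 3 = 7 seats, so the divisor must be adjusted.
With modified divisor 2400: modified quotas Arden 2.677, Brisco 3.152, Carrow 3.783.
Rounding down: Arden 2, Brisco 3, Carrow 3 (total 8).

Arden=2; Brisco=3; Carrow=3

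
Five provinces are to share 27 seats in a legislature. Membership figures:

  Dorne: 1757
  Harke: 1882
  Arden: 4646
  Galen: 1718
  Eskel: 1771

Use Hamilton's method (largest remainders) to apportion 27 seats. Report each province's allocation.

Total 11774; standard divisor 11774/27 ≈ 436.074.
Standard quotas: Dorne 4.029, Harke 4.316, Arden 10.654, Galen 3.940, Eskel 4.061.
Lower quotas: Dorne 4, Harke 4, Arden 10, Galen 3, Eskel 4 (sum 25, leaving 2 seats).
Remainders in descending order: Galen 0.940, Arden 0.654, Harke 0.316, Eskel 0.061, Dorne 0.029.
Largest remainders: Galen, Arden receive the extra seats.

Dorne 4, Harke 4, Arden 11, Galen 4, Eskel 4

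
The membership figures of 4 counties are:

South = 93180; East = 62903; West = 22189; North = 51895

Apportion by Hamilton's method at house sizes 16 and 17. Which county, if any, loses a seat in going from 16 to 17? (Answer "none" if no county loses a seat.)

West

At 16 seats: South 6, East 4, West 2, North 4.
At 17 seats: South 7, East 5, West 1, North 4.
West drops from 2 to 1.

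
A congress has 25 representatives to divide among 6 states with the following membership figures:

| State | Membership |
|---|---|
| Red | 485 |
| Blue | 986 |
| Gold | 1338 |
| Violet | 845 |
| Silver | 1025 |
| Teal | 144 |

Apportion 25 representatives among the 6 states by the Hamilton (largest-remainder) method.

Standard divisor: 4823 ÷ 25 ≈ 192.92.
Standard quotas: Red 2.514, Blue 5.111, Gold 6.936, Violet 4.380, Silver 5.313, Teal 0.746.
Lower quotas: Red 2, Blue 5, Gold 6, Violet 4, Silver 5, Teal 0 (sum 22, leaving 3 seats).
Remainders in descending order: Gold 0.936, Teal 0.746, Red 0.514, Violet 0.380, Silver 0.313, Blue 0.111.
Largest remainders: Gold, Teal, Red receive the extra seats.

Red=3, Blue=5, Gold=7, Violet=4, Silver=5, Teal=1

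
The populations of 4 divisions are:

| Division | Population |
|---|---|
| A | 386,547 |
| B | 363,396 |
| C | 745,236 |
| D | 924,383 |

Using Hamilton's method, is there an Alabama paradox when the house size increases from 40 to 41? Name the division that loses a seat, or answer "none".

At 40 seats: A 7, B 6, C 12, D 15.
At 41 seats: A 6, B 6, C 13, D 16.
A drops from 7 to 6.

A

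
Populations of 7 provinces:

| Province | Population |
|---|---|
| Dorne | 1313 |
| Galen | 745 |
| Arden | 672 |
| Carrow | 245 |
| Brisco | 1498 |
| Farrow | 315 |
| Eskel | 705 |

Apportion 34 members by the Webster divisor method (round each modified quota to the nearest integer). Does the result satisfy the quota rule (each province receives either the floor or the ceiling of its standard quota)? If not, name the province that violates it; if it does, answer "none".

Standard quotas: Dorne 8.127, Galen 4.611, Arden 4.159, Carrow 1.516, Brisco 9.272, Farrow 1.950, Eskel 4.364.
Webster allocation: Dorne 8, Galen 5, Arden 4, Carrow 2, Brisco 9, Farrow 2, Eskel 4.
Every allocation lies between the lower and upper quota.

none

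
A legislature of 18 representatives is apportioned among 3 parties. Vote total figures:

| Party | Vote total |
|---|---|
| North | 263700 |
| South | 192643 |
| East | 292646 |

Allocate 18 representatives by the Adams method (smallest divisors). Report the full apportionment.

Standard divisor 748989/18 ≈ 41610.5; standard quotas: North 6.337, South 4.630, East 7.033.
Rounding up gives 7, 5, 8 = 20 seats, so the divisor must be adjusted.
With modified divisor 46100: modified quotas North 5.720, South 4.179, East 6.348.
Rounding up: North 6, South 5, East 7 (total 18).

North 6; South 5; East 7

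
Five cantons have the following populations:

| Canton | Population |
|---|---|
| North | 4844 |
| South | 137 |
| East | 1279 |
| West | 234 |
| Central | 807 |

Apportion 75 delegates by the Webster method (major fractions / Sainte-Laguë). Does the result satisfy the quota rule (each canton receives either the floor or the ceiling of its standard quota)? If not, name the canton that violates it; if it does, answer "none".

North

Standard quotas: North 49.760, South 1.407, East 13.139, West 2.404, Central 8.290.
Webster allocation: North 51, South 1, East 13, West 2, Central 8.
North has quota 49.760 (lower 49, upper 50) but receives 51 — outside the quota interval.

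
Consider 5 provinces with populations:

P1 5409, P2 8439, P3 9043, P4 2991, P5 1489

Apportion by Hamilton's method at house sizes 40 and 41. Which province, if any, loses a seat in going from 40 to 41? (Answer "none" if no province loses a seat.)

At 40 seats: P1 8, P2 12, P3 13, P4 5, P5 2.
At 41 seats: P1 8, P2 13, P3 14, P4 4, P5 2.
P4 drops from 5 to 4.

P4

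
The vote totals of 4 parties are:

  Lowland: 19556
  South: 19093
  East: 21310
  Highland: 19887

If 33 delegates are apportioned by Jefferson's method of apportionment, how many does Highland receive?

8

Standard divisor 79846/33 ≈ 2419.576; standard quotas: Lowland 8.082, South 7.891, East 8.807, Highland 8.219.
Rounding down gives 8, 7, 8, 8 = 31 seats, so the divisor must be adjusted.
With modified divisor 2300: modified quotas Lowland 8.503, South 8.301, East 9.265, Highland 8.647.
Rounding down: Lowland 8, South 8, East 9, Highland 8 (total 33).
Highland receives 8.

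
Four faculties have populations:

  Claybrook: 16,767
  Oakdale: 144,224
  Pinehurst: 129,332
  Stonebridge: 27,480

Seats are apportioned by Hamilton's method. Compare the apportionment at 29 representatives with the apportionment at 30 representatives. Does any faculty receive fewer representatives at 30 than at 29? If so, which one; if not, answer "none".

Claybrook

At 29 seats: Claybrook 2, Oakdale 13, Pinehurst 12, Stonebridge 2.
At 30 seats: Claybrook 1, Oakdale 14, Pinehurst 12, Stonebridge 3.
Claybrook drops from 2 to 1.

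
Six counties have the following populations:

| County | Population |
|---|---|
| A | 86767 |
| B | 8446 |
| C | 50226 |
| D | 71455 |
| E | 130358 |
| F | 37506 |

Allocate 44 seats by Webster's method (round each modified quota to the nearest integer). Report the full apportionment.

A=10; B=1; C=6; D=8; E=15; F=4

Standard divisor 384758/44 ≈ 8744.5; standard quotas: A 9.922, B 0.966, C 5.744, D 8.171, E 14.907, F 4.289.
Rounding to the nearest integer gives A 10, B 1, C 6, D 8, E 15, F 4 — total 44, matching the house size, so no adjustment is needed.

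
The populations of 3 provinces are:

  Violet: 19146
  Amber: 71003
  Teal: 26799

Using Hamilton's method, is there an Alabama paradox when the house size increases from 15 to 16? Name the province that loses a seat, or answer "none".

Violet

At 15 seats: Violet 3, Amber 9, Teal 3.
At 16 seats: Violet 2, Amber 10, Teal 4.
Violet drops from 3 to 2.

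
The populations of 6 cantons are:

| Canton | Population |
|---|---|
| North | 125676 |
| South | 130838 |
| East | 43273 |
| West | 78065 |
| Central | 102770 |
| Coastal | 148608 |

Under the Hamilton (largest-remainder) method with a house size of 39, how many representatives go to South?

Standard divisor: 629230 ÷ 39 ≈ 16134.103.
Standard quotas: North 7.7895, South 8.1094, East 2.6821, West 4.8385, Central 6.3697, Coastal 9.2108.
Lower quotas: North 7, South 8, East 2, West 4, Central 6, Coastal 9 (sum 36, leaving 3 seats).
Remainders in descending order: West 0.8385, North 0.7895, East 0.6821, Central 0.3697, Coastal 0.2108, South 0.1094.
Largest remainders: West, North, East receive the extra seats.
South receives 8.

8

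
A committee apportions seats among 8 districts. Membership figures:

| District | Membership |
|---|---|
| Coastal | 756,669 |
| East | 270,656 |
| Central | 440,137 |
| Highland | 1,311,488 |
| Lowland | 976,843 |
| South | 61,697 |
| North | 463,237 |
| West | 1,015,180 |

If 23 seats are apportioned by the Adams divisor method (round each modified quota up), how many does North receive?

2

Standard divisor 5295907/23 ≈ 230256.826; standard quotas: Coastal 3.286, East 1.175, Central 1.912, Highland 5.696, Lowland 4.242, South 0.268, North 2.012, West 4.409.
Rounding up gives 4, 2, 2, 6, 5, 1, 3, 5 = 28 seats, so the divisor must be adjusted.
With modified divisor 264805: modified quotas Coastal 2.857, East 1.022, Central 1.662, Highland 4.953, Lowland 3.689, South 0.233, North 1.749, West 3.834.
Rounding up: Coastal 3, East 2, Central 2, Highland 5, Lowland 4, South 1, North 2, West 4 (total 23).
North receives 2.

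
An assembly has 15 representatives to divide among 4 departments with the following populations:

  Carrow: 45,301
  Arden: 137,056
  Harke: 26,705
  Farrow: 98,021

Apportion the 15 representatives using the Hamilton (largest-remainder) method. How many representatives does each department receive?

Carrow 2, Arden 7, Harke 1, Farrow 5

The standard divisor is 307083/15 ≈ 20472.2.
Standard quotas: Carrow 2.2128, Arden 6.6947, Harke 1.3045, Farrow 4.7880.
Lower quotas: Carrow 2, Arden 6, Harke 1, Farrow 4 (sum 13, leaving 2 seats).
Remainders in descending order: Farrow 0.7880, Arden 0.6947, Harke 0.3045, Carrow 0.2128.
Largest remainders: Farrow, Arden receive the extra seats.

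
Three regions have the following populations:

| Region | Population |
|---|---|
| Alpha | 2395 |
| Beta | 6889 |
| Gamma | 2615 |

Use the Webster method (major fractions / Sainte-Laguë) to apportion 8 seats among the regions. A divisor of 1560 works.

Alpha=2, Beta=4, Gamma=2

With modified divisor 1560: modified quotas Alpha 1.535, Beta 4.416, Gamma 1.676.
Rounding to the nearest integer: Alpha 2, Beta 4, Gamma 2 (total 8).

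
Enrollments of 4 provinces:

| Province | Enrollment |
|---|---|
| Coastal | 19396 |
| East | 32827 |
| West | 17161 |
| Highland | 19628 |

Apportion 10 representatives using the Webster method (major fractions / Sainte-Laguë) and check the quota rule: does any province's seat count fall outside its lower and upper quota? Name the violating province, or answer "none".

none

Standard quotas: Coastal 2.179, East 3.688, West 1.928, Highland 2.205.
Webster allocation: Coastal 2, East 4, West 2, Highland 2.
Every allocation lies between the lower and upper quota.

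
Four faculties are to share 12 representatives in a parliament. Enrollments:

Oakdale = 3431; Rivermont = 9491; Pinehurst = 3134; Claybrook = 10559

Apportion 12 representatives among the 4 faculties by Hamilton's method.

The standard divisor is 26615/12 ≈ 2217.917.
Standard quotas: Oakdale 1.5469, Rivermont 4.2792, Pinehurst 1.4130, Claybrook 4.7608.
Lower quotas: Oakdale 1, Rivermont 4, Pinehurst 1, Claybrook 4 (sum 10, leaving 2 seats).
Remainders in descending order: Claybrook 0.7608, Oakdale 0.5469, Pinehurst 0.4130, Rivermont 0.2792.
The surplus seats go to Claybrook, Oakdale.

Oakdale 2, Rivermont 4, Pinehurst 1, Claybrook 5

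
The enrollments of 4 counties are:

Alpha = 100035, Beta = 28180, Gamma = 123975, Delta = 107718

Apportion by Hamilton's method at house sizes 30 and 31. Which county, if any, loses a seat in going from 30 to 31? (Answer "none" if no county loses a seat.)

At 30 seats: Alpha 8, Beta 3, Gamma 10, Delta 9.
At 31 seats: Alpha 9, Beta 2, Gamma 11, Delta 9.
Beta drops from 3 to 2.

Beta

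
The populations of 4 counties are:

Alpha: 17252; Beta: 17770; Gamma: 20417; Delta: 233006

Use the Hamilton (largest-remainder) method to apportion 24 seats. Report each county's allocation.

Alpha: 1, Beta: 2, Gamma: 2, Delta: 19

Total 288445; standard divisor 288445/24 ≈ 12018.542.
Standard quotas: Alpha 1.4354, Beta 1.4785, Gamma 1.6988, Delta 19.3872.
Lower quotas: Alpha 1, Beta 1, Gamma 1, Delta 19 (sum 22, leaving 2 seats).
Remainders in descending order: Gamma 0.6988, Beta 0.4785, Alpha 0.4354, Delta 0.3872.
The surplus seats go to Gamma, Beta.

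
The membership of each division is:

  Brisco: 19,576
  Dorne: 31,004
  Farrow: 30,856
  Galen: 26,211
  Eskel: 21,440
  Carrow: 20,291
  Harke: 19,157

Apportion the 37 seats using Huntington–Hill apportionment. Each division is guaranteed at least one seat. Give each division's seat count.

Brisco: 4, Dorne: 7, Farrow: 7, Galen: 6, Eskel: 5, Carrow: 4, Harke: 4

With divisor 4649: modified quotas Brisco 4.211, Dorne 6.669, Farrow 6.637, Galen 5.638, Eskel 4.612, Carrow 4.365, Harke 4.121.
Geometric-mean thresholds: Brisco √(4·5)=4.472, Dorne √(6·7)=6.481, Farrow √(6·7)=6.481, Galen √(5·6)=5.477, Eskel √(4·5)=4.472, Carrow √(4·5)=4.472, Harke √(4·5)=4.472.
Each quota rounded against its threshold gives Brisco 4, Dorne 7, Farrow 7, Galen 6, Eskel 5, Carrow 4, Harke 4 (total 37).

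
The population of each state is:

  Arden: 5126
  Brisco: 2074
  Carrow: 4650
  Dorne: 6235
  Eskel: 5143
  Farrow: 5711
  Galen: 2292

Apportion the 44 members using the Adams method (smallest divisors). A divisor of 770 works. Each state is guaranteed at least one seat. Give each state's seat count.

Arden 7; Brisco 3; Carrow 7; Dorne 9; Eskel 7; Farrow 8; Galen 3

With modified divisor 770: modified quotas Arden 6.657, Brisco 2.694, Carrow 6.039, Dorne 8.097, Eskel 6.679, Farrow 7.417, Galen 2.977.
Rounding up: Arden 7, Brisco 3, Carrow 7, Dorne 9, Eskel 7, Farrow 8, Galen 3 (total 44).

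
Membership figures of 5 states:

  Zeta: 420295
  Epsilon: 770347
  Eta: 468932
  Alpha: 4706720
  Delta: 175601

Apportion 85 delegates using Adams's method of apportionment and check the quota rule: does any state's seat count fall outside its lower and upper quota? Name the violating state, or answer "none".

Standard quotas: Zeta 5.461, Epsilon 10.009, Eta 6.093, Alpha 61.155, Delta 2.282.
Adams allocation: Zeta 6, Epsilon 10, Eta 6, Alpha 60, Delta 3.
Alpha has quota 61.155 (lower 61, upper 62) but receives 60 — outside the quota interval.

Alpha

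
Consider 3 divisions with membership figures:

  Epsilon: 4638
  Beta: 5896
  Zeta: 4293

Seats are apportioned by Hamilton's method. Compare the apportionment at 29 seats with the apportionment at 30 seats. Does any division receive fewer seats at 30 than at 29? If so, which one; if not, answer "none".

At 29 seats: Epsilon 9, Beta 12, Zeta 8.
At 30 seats: Epsilon 9, Beta 12, Zeta 9.
No division's allocation decreased.

none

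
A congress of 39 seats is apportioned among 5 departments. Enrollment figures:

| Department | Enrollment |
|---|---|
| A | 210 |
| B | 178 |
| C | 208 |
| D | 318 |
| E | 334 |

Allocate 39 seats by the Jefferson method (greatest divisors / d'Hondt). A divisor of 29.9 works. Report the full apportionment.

A: 7; B: 5; C: 6; D: 10; E: 11

With modified divisor 29.9: modified quotas A 7.023, B 5.953, C 6.957, D 10.635, E 11.171.
Rounding down: A 7, B 5, C 6, D 10, E 11 (total 39).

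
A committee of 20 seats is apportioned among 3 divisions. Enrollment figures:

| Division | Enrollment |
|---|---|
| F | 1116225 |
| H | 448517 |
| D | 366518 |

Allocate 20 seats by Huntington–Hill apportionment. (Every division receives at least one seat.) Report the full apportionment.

With divisor 98723: modified quotas F 11.307, H 4.543, D 3.713.
Geometric-mean thresholds: F √(11·12)=11.489, H √(4·5)=4.472, D √(3·4)=3.464.
Each quota rounded against its threshold gives F 11, H 5, D 4 (total 20).

F 11; H 5; D 4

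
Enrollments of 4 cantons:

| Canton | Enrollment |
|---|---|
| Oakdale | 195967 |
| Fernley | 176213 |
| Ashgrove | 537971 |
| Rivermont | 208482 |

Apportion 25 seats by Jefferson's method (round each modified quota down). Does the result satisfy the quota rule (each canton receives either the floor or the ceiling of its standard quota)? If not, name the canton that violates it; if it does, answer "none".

Standard quotas: Oakdale 4.380, Fernley 3.938, Ashgrove 12.023, Rivermont 4.659.
Jefferson allocation: Oakdale 4, Fernley 4, Ashgrove 12, Rivermont 5.
Every allocation lies between the lower and upper quota.

none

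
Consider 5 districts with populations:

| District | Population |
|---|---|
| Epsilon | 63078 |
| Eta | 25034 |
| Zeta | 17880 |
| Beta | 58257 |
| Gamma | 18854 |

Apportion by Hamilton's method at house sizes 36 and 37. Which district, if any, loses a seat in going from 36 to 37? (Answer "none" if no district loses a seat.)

Zeta

At 36 seats: Epsilon 12, Eta 5, Zeta 4, Beta 11, Gamma 4.
At 37 seats: Epsilon 13, Eta 5, Zeta 3, Beta 12, Gamma 4.
Zeta drops from 4 to 3.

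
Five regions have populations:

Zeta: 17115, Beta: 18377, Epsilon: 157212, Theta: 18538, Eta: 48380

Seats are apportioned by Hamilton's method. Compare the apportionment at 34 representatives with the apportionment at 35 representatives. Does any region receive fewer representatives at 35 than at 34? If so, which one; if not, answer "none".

none

At 34 seats: Zeta 2, Beta 2, Epsilon 21, Theta 3, Eta 6.
At 35 seats: Zeta 2, Beta 2, Epsilon 21, Theta 3, Eta 7.
No region's allocation decreased.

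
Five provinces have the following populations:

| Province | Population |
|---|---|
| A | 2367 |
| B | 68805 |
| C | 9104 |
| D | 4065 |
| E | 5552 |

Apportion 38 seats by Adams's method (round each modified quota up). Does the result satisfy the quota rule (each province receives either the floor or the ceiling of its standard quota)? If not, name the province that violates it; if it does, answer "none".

B

Standard quotas: A 1.001, B 29.086, C 3.848, D 1.718, E 2.347.
Adams allocation: A 1, B 28, C 4, D 2, E 3.
B has quota 29.086 (lower 29, upper 30) but receives 28 — outside the quota interval.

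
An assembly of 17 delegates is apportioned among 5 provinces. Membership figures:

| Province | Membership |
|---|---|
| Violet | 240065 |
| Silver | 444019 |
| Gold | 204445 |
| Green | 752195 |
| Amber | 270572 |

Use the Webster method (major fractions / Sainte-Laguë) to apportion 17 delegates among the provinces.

Standard divisor 1911296/17 ≈ 112429.176; standard quotas: Violet 2.135, Silver 3.949, Gold 1.818, Green 6.690, Amber 2.407.
Rounding to the nearest integer gives Violet 2, Silver 4, Gold 2, Green 7, Amber 2 — total 17, matching the house size, so no adjustment is needed.

Violet 2, Silver 4, Gold 2, Green 7, Amber 2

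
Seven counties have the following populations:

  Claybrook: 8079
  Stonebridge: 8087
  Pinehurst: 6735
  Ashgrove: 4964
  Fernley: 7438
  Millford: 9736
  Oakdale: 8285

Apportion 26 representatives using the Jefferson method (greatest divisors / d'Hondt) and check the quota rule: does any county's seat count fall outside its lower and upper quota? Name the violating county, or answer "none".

Standard quotas: Claybrook 3.939, Stonebridge 3.943, Pinehurst 3.284, Ashgrove 2.420, Fernley 3.627, Millford 4.747, Oakdale 4.040.
Jefferson allocation: Claybrook 4, Stonebridge 4, Pinehurst 3, Ashgrove 2, Fernley 4, Millford 5, Oakdale 4.
Every allocation lies between the lower and upper quota.

none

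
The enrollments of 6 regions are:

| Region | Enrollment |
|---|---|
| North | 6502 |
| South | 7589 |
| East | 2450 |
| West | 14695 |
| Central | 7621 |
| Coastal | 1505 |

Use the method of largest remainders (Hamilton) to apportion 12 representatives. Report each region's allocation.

North=2; South=2; East=1; West=4; Central=2; Coastal=1

Total 40362; standard divisor 40362/12 ≈ 3363.5.
Standard quotas: North 1.9331, South 2.2563, East 0.7284, West 4.3690, Central 2.2658, Coastal 0.4475.
Lower quotas: North 1, South 2, East 0, West 4, Central 2, Coastal 0 (sum 9, leaving 3 seats).
Remainders in descending order: North 0.9331, East 0.7284, Coastal 0.4475, West 0.3690, Central 0.2658, South 0.2563.
Largest remainders: North, East, Coastal receive the extra seats.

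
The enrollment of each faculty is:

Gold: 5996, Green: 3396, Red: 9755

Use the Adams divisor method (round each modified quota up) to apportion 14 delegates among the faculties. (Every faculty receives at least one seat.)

Standard divisor 19147/14 ≈ 1367.643; standard quotas: Gold 4.384, Green 2.483, Red 7.133.
Rounding up gives 5, 3, 8 = 16 seats, so the divisor must be adjusted.
With modified divisor 1600: modified quotas Gold 3.748, Green 2.123, Red 6.097.
Rounding up: Gold 4, Green 3, Red 7 (total 14).

Gold: 4, Green: 3, Red: 7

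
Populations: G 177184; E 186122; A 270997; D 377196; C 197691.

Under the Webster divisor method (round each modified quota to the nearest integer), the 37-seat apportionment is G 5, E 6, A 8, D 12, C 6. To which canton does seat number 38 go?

Priority for the next seat is population ÷ (current seats + 0.5).
Priorities: G 32215.273, E 28634.154, A 31882.000, D 30175.680, C 30414.000.
Highest priority: G.

G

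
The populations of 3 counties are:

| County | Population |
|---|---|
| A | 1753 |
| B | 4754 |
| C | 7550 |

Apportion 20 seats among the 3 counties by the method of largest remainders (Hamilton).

Total 14057; standard divisor 14057/20 ≈ 702.85.
Standard quotas: A 2.4941, B 6.7639, C 10.7420.
Lower quotas: A 2, B 6, C 10 (sum 18, leaving 2 seats).
Remainders in descending order: B 0.7639, C 0.7420, A 0.4941.
Largest remainders: B, C receive the extra seats.

A 2, B 7, C 11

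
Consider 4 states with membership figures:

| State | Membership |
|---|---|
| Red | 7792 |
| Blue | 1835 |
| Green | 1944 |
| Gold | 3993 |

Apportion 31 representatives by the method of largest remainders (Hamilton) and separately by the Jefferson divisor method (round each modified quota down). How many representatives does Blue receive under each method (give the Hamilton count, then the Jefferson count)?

Hamilton: Red 15, Blue 4, Green 4, Gold 8.
Jefferson: Red 16, Blue 3, Green 4, Gold 8.
Blue gets 4 under Hamilton and 3 under Jefferson.

4 and 3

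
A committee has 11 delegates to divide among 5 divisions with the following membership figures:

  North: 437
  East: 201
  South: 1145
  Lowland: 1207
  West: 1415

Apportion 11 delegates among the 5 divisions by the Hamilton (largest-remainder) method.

The standard divisor is 4405/11 ≈ 400.455.
Standard quotas: North 1.091, East 0.502, South 2.859, Lowland 3.014, West 3.533.
Lower quotas: North 1, East 0, South 2, Lowland 3, West 3 (sum 9, leaving 2 seats).
Remainders in descending order: South 0.859, West 0.533, East 0.502, North 0.091, Lowland 0.014.
Largest remainders: South, West receive the extra seats.

North 1, East 0, South 3, Lowland 3, West 4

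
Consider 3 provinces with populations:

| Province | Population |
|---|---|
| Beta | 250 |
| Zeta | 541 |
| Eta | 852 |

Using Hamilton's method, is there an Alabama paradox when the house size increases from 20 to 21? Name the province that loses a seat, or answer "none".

At 20 seats: Beta 3, Zeta 7, Eta 10.
At 21 seats: Beta 3, Zeta 7, Eta 11.
No province's allocation decreased.

none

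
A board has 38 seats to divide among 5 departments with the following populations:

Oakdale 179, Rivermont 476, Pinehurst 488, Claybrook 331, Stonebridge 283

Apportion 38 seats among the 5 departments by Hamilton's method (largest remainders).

Oakdale: 4; Rivermont: 10; Pinehurst: 11; Claybrook: 7; Stonebridge: 6

The standard divisor is 1757/38 ≈ 46.237.
Standard quotas: Oakdale 3.871, Rivermont 10.295, Pinehurst 10.554, Claybrook 7.159, Stonebridge 6.121.
Lower quotas: Oakdale 3, Rivermont 10, Pinehurst 10, Claybrook 7, Stonebridge 6 (sum 36, leaving 2 seats).
Remainders in descending order: Oakdale 0.871, Pinehurst 0.554, Rivermont 0.295, Claybrook 0.159, Stonebridge 0.121.
The surplus seats go to Oakdale, Pinehurst.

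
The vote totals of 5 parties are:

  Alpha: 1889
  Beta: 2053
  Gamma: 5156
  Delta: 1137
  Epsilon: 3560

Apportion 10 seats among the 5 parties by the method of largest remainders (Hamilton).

Alpha=1, Beta=1, Gamma=4, Delta=1, Epsilon=3

Standard divisor: 13795 ÷ 10 ≈ 1379.5.
Standard quotas: Alpha 1.3693, Beta 1.4882, Gamma 3.7376, Delta 0.8242, Epsilon 2.5806.
Lower quotas: Alpha 1, Beta 1, Gamma 3, Delta 0, Epsilon 2 (sum 7, leaving 3 seats).
Remainders in descending order: Delta 0.8242, Gamma 0.7376, Epsilon 0.5806, Beta 0.4882, Alpha 0.3693.
The surplus seats go to Delta, Gamma, Epsilon.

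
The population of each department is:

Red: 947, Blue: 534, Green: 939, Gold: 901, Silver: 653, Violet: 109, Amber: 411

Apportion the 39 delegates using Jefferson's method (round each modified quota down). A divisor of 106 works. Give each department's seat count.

With modified divisor 106: modified quotas Red 8.934, Blue 5.038, Green 8.858, Gold 8.500, Silver 6.160, Violet 1.028, Amber 3.877.
Rounding down: Red 8, Blue 5, Green 8, Gold 8, Silver 6, Violet 1, Amber 3 (total 39).

Red: 8, Blue: 5, Green: 8, Gold: 8, Silver: 6, Violet: 1, Amber: 3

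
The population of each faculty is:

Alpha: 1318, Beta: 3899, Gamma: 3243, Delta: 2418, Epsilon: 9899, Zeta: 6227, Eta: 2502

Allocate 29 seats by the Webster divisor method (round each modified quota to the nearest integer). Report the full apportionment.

Standard divisor 29506/29 ≈ 1017.448; standard quotas: Alpha 1.295, Beta 3.832, Gamma 3.187, Delta 2.377, Epsilon 9.729, Zeta 6.120, Eta 2.459.
Rounding to the nearest integer gives 1, 4, 3, 2, 10, 6, 2 = 28 seats, so the divisor must be adjusted.
With modified divisor 980: modified quotas Alpha 1.345, Beta 3.979, Gamma 3.309, Delta 2.467, Epsilon 10.101, Zeta 6.354, Eta 2.553.
Rounding to the nearest integer: Alpha 1, Beta 4, Gamma 3, Delta 2, Epsilon 10, Zeta 6, Eta 3 (total 29).

Alpha: 1, Beta: 4, Gamma: 3, Delta: 2, Epsilon: 10, Zeta: 6, Eta: 3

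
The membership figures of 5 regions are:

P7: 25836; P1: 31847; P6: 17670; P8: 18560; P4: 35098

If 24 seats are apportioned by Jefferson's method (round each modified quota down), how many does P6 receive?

Standard divisor 129011/24 ≈ 5375.458; standard quotas: P7 4.806, P1 5.925, P6 3.287, P8 3.453, P4 6.529.
Rounding down gives 4, 5, 3, 3, 6 = 21 seats, so the divisor must be adjusted.
With modified divisor 4800: modified quotas P7 5.383, P1 6.635, P6 3.681, P8 3.867, P4 7.312.
Rounding down: P7 5, P1 6, P6 3, P8 3, P4 7 (total 24).
P6 receives 3.

3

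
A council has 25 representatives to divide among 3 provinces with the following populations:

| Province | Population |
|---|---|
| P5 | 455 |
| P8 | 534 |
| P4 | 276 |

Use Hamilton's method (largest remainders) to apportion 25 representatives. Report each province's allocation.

P5 9; P8 11; P4 5

Total 1265; standard divisor 1265/25 ≈ 50.6.
Standard quotas: P5 8.992, P8 10.553, P4 5.455.
Lower quotas: P5 8, P8 10, P4 5 (sum 23, leaving 2 seats).
Remainders in descending order: P5 0.992, P8 0.553, P4 0.455.
The surplus seats go to P5, P8.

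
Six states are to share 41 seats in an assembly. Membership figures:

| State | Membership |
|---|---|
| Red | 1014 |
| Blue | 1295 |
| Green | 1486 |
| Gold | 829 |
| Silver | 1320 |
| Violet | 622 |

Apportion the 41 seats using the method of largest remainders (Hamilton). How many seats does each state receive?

Standard divisor: 6566 ÷ 41 ≈ 160.146.
Standard quotas: Red 6.332, Blue 8.086, Green 9.279, Gold 5.177, Silver 8.242, Violet 3.884.
Lower quotas: Red 6, Blue 8, Green 9, Gold 5, Silver 8, Violet 3 (sum 39, leaving 2 seats).
Remainders in descending order: Violet 0.884, Red 0.332, Green 0.279, Silver 0.242, Gold 0.177, Blue 0.086.
Largest remainders: Violet, Red receive the extra seats.

Red: 7; Blue: 8; Green: 9; Gold: 5; Silver: 8; Violet: 4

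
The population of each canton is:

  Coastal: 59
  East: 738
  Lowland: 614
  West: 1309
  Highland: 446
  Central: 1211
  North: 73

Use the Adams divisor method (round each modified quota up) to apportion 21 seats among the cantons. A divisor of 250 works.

With modified divisor 250: modified quotas Coastal 0.236, East 2.952, Lowland 2.456, West 5.236, Highland 1.784, Central 4.844, North 0.292.
Rounding up: Coastal 1, East 3, Lowland 3, West 6, Highland 2, Central 5, North 1 (total 21).

Coastal 1; East 3; Lowland 3; West 6; Highland 2; Central 5; North 1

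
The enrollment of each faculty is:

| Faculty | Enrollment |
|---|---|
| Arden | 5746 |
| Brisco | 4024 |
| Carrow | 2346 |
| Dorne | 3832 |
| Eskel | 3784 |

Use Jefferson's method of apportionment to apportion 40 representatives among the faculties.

Arden 12; Brisco 8; Carrow 4; Dorne 8; Eskel 8

Standard divisor 19732/40 ≈ 493.3; standard quotas: Arden 11.648, Brisco 8.157, Carrow 4.756, Dorne 7.768, Eskel 7.671.
Rounding down gives 11, 8, 4, 7, 7 = 37 seats, so the divisor must be adjusted.
With modified divisor 471.1: modified quotas Arden 12.197, Brisco 8.542, Carrow 4.980, Dorne 8.134, Eskel 8.032.
Rounding down: Arden 12, Brisco 8, Carrow 4, Dorne 8, Eskel 8 (total 40).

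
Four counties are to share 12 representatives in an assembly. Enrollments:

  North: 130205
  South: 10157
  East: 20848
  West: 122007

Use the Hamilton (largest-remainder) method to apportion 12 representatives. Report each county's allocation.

Total 283217; standard divisor 283217/12 ≈ 23601.417.
Standard quotas: North 5.5168, South 0.4304, East 0.8833, West 5.1695.
Lower quotas: North 5, South 0, East 0, West 5 (sum 10, leaving 2 seats).
Remainders in descending order: East 0.8833, North 0.5168, South 0.4304, West 0.1695.
The surplus seats go to East, North.

North 6, South 0, East 1, West 5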